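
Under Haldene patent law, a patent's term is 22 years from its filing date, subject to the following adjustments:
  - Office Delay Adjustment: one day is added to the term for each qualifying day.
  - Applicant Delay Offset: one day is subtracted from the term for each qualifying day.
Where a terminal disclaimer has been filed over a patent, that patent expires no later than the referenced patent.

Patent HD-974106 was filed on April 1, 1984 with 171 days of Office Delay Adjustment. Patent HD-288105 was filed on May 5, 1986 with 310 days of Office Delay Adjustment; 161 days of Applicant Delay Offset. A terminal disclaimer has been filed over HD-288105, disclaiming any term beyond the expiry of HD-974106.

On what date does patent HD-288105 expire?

September 19, 2006

Natural term of HD-288105:
  Base: filing + 22 years → 5 May 2008.
  Office Delay Adjustment: +310 days → 11 March 2009.
  Applicant Delay Offset: −161 days → 1 October 2008.
Expiry of referenced patent HD-974106:
  Base: filing + 22 years → 1 April 2006.
  Office Delay Adjustment: +171 days → 19 September 2006.
Terminal disclaimer: HD-288105 expires on the earlier of 1 October 2008 and 19 September 2006.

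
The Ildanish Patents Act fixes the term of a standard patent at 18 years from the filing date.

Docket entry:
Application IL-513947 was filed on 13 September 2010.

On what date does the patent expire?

Filing date + 18 years → 13 September 2028.

2028-09-13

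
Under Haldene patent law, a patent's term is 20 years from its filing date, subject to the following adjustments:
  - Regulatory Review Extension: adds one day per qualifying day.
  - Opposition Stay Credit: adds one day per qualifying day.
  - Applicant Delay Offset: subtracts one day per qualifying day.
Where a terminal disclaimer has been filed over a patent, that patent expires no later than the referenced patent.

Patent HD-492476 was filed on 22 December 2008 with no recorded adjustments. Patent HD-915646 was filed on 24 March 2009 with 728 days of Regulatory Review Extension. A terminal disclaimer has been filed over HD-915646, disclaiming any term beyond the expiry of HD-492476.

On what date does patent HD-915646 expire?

December 22, 2028

Natural term of HD-915646:
  Base: filing + 20 years → 24 March 2029.
  Regulatory Review Extension: +728 days → 22 March 2031.
Expiry of referenced patent HD-492476:
  Base: filing + 20 years → 22 December 2028.
Terminal disclaimer: HD-915646 expires on the earlier of 22 March 2031 and 22 December 2028.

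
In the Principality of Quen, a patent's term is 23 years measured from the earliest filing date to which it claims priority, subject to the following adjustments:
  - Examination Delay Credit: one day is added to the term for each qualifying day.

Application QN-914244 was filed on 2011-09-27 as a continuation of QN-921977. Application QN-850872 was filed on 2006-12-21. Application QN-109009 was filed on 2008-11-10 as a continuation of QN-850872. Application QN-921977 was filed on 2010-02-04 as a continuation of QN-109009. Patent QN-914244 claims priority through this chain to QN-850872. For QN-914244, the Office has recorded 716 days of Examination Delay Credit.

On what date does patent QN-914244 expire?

2031-12-07

Earliest priority filing: 21 December 2006.
Base term: 21 December 2006 + 23 years → 21 December 2029.
Examination Delay Credit: +716 days → 7 December 2031.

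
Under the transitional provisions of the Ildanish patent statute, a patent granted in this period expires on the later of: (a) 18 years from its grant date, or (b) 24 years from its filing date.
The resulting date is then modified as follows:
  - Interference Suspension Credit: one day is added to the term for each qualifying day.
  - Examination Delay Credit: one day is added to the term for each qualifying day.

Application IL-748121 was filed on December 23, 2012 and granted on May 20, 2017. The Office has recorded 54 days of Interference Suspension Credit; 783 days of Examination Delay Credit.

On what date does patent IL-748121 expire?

(a) grant + 18 years → 20 May 2035.
(b) filing + 24 years → 23 December 2036.
Later of the two: 23 December 2036.
Interference Suspension Credit: +54 days → 15 February 2037.
Examination Delay Credit: +783 days → 9 April 2039.

2039-04-09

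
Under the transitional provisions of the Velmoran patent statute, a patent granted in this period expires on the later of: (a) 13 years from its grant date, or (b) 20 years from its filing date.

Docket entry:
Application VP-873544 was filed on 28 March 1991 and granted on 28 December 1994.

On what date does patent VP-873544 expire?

(a) grant + 13 years → 28 December 2007.
(b) filing + 20 years → 28 March 2011.
Later of the two: 28 March 2011.

March 28, 2011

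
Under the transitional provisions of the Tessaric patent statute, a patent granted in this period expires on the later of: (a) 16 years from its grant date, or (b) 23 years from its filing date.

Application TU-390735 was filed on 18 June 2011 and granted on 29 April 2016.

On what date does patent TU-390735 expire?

2034-06-18

(a) grant + 16 years → 29 April 2032.
(b) filing + 23 years → 18 June 2034.
Later of the two: 18 June 2034.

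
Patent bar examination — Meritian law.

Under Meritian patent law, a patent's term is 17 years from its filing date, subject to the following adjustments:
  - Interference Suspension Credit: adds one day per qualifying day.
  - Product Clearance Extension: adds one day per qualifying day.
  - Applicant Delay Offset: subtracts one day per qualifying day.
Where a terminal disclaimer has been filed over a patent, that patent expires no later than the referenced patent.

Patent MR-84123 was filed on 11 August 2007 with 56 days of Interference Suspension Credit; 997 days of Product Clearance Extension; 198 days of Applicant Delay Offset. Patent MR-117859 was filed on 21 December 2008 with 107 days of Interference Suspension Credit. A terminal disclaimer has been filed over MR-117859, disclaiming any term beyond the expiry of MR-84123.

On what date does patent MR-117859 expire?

Natural term of MR-117859:
  Base: filing + 17 years → 21 December 2025.
  Interference Suspension Credit: +107 days → 7 April 2026.
Expiry of referenced patent MR-84123:
  Base: filing + 17 years → 11 August 2024.
  Interference Suspension Credit: +56 days → 6 October 2024.
  Product Clearance Extension: +997 days → 30 June 2027.
  Applicant Delay Offset: −198 days → 14 December 2026.
Terminal disclaimer: MR-117859 expires on the earlier of 7 April 2026 and 14 December 2026.

April 7, 2026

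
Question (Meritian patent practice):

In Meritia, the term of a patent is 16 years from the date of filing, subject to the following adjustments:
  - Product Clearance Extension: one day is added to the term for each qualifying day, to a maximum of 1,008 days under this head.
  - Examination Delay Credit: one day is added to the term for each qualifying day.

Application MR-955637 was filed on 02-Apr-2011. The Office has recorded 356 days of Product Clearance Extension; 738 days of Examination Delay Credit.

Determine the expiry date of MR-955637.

Base term: filing date + 16 years → 2 April 2027.
Product Clearance Extension: 356 days (within the 1008-day cap) → +356 days → 23 March 2028.
Examination Delay Credit: +738 days → 31 March 2030.

March 31, 2030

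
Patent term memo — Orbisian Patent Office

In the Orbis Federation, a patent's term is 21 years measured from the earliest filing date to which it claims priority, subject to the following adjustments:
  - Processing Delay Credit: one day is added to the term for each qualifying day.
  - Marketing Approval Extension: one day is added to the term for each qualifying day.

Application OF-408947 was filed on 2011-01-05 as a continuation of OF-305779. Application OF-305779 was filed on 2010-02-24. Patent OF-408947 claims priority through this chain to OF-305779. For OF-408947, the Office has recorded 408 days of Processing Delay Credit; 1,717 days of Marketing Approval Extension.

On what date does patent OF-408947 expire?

Earliest priority filing: 24 February 2010.
Base term: 24 February 2010 + 21 years → 24 February 2031.
Processing Delay Credit: +408 days → 7 April 2032.
Marketing Approval Extension: +1717 days → 19 December 2036.

December 19, 2036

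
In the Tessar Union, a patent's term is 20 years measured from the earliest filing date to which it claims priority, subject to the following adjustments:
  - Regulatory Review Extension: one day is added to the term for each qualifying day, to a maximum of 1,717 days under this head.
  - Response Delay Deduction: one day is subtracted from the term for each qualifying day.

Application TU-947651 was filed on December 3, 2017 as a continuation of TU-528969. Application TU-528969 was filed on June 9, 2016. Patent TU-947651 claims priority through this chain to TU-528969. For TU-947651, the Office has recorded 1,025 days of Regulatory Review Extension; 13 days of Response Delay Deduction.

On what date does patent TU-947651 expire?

2039-03-18

Earliest priority filing: 9 June 2016.
Base term: 9 June 2016 + 20 years → 9 June 2036.
Regulatory Review Extension: 1025 days (within the 1717-day cap) → +1025 days → 31 March 2039.
Response Delay Deduction: −13 days → 18 March 2039.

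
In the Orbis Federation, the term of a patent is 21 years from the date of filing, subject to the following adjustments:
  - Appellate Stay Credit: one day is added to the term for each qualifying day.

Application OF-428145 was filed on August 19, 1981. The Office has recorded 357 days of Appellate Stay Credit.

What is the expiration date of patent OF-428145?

Base term: filing date + 21 years → 19 August 2002.
Appellate Stay Credit: +357 days → 11 August 2003.

August 11, 2003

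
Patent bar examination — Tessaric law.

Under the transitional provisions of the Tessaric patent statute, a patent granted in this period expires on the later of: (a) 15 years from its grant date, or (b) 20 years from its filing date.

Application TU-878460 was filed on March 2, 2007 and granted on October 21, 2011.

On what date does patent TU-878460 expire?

(a) grant + 15 years → 21 October 2026.
(b) filing + 20 years → 2 March 2027.
Later of the two: 2 March 2027.

2027-03-02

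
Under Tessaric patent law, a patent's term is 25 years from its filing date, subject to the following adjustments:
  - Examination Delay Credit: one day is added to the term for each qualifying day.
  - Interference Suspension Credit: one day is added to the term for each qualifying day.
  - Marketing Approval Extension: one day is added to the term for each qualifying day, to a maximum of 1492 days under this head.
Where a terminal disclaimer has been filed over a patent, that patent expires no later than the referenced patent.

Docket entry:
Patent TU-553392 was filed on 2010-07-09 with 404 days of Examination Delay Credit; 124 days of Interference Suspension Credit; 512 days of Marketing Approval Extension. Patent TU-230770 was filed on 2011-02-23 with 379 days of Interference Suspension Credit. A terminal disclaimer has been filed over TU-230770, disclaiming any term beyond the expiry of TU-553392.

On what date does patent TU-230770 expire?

Natural term of TU-230770:
  Base: filing + 25 years → 23 February 2036.
  Interference Suspension Credit: +379 days → 8 March 2037.
Expiry of referenced patent TU-553392:
  Base: filing + 25 years → 9 July 2035.
  Examination Delay Credit: +404 days → 16 August 2036.
  Interference Suspension Credit: +124 days → 18 December 2036.
  Marketing Approval Extension: 512 days (within the 1492-day cap) → +512 days → 14 May 2038.
Terminal disclaimer: TU-230770 expires on the earlier of 8 March 2037 and 14 May 2038.

March 8, 2037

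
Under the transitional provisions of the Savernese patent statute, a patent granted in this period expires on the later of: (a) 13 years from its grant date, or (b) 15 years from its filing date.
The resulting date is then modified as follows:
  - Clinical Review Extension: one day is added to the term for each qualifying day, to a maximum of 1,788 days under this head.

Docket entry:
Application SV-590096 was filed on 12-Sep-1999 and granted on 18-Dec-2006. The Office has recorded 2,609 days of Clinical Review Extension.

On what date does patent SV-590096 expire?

2024-11-09

(a) grant + 13 years → 18 December 2019.
(b) filing + 15 years → 12 September 2014.
Later of the two: 18 December 2019.
Clinical Review Extension: 2609 days claimed exceeds the 1788-day cap, so +1788 days → 9 November 2024.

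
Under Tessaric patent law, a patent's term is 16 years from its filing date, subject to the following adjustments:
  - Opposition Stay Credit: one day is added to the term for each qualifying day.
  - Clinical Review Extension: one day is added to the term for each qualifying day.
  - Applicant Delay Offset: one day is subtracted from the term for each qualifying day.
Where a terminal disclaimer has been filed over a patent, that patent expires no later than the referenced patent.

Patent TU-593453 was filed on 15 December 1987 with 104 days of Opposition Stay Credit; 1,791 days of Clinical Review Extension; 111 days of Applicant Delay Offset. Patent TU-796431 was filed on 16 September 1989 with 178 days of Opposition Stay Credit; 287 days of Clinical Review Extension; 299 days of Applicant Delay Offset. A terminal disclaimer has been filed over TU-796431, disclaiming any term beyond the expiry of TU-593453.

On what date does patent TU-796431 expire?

2006-03-01

Natural term of TU-796431:
  Base: filing + 16 years → 16 September 2005.
  Opposition Stay Credit: +178 days → 13 March 2006.
  Clinical Review Extension: +287 days → 25 December 2006.
  Applicant Delay Offset: −299 days → 1 March 2006.
Expiry of referenced patent TU-593453:
  Base: filing + 16 years → 15 December 2003.
  Opposition Stay Credit: +104 days → 28 March 2004.
  Clinical Review Extension: +1791 days → 21 February 2009.
  Applicant Delay Offset: −111 days → 2 November 2008.
Terminal disclaimer: TU-796431 expires on the earlier of 1 March 2006 and 2 November 2008.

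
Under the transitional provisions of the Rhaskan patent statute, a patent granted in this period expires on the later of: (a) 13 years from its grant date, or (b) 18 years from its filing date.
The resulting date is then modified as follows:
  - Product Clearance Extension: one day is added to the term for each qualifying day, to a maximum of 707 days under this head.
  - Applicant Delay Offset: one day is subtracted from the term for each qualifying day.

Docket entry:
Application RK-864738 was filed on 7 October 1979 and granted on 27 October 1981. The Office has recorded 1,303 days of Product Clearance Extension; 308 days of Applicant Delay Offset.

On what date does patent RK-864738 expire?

November 10, 1998

(a) grant + 13 years → 27 October 1994.
(b) filing + 18 years → 7 October 1997.
Later of the two: 7 October 1997.
Product Clearance Extension: 1303 days claimed exceeds the 707-day cap, so +707 days → 14 September 1999.
Applicant Delay Offset: −308 days → 10 November 1998.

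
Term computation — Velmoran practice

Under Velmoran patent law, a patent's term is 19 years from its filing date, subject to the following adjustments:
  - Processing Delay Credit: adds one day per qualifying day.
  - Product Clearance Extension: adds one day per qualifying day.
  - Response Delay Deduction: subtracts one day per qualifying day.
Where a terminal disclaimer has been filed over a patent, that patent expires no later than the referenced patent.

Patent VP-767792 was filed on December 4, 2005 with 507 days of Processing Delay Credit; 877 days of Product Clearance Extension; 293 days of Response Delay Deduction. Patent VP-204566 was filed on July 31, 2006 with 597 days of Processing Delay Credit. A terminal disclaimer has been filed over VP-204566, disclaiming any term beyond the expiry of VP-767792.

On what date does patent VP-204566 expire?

March 20, 2027

Natural term of VP-204566:
  Base: filing + 19 years → 31 July 2025.
  Processing Delay Credit: +597 days → 20 March 2027.
Expiry of referenced patent VP-767792:
  Base: filing + 19 years → 4 December 2024.
  Processing Delay Credit: +507 days → 25 April 2026.
  Product Clearance Extension: +877 days → 18 September 2028.
  Response Delay Deduction: −293 days → 30 November 2027.
Terminal disclaimer: VP-204566 expires on the earlier of 20 March 2027 and 30 November 2027.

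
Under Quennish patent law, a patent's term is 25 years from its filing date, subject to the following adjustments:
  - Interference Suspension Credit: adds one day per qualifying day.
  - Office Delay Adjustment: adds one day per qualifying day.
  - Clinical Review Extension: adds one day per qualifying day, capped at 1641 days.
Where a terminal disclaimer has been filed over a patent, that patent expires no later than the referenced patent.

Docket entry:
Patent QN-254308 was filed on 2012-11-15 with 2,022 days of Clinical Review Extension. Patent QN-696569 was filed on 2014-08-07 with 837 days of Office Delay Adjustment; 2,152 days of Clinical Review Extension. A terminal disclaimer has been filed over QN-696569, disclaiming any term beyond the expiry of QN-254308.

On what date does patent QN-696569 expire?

2042-05-14

Natural term of QN-696569:
  Base: filing + 25 years → 7 August 2039.
  Office Delay Adjustment: +837 days → 21 November 2041.
  Clinical Review Extension: 2152 days claimed exceeds the 1641-day cap, so +1641 days → 20 May 2046.
Expiry of referenced patent QN-254308:
  Base: filing + 25 years → 15 November 2037.
  Clinical Review Extension: 2022 days claimed exceeds the 1641-day cap, so +1641 days → 14 May 2042.
Terminal disclaimer: QN-696569 expires on the earlier of 20 May 2046 and 14 May 2042.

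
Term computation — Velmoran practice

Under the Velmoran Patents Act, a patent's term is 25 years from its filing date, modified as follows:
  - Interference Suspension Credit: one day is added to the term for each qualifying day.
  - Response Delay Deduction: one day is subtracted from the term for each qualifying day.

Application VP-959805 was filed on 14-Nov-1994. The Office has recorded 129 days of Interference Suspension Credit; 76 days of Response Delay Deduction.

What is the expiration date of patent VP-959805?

January 6, 2020

Base term: filing date + 25 years → 14 November 2019.
Interference Suspension Credit: +129 days → 22 March 2020.
Response Delay Deduction: −76 days → 6 January 2020.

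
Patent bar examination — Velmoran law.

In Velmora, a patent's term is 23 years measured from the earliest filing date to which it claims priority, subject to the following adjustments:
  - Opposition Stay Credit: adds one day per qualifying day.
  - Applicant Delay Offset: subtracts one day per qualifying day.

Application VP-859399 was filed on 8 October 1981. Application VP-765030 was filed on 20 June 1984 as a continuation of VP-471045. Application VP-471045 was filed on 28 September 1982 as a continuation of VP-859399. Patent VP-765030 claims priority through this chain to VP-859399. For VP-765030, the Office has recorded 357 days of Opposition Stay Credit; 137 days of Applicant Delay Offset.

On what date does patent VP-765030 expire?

Earliest priority filing: 8 October 1981.
Base term: 8 October 1981 + 23 years → 8 October 2004.
Opposition Stay Credit: +357 days → 30 September 2005.
Applicant Delay Offset: −137 days → 16 May 2005.

2005-05-16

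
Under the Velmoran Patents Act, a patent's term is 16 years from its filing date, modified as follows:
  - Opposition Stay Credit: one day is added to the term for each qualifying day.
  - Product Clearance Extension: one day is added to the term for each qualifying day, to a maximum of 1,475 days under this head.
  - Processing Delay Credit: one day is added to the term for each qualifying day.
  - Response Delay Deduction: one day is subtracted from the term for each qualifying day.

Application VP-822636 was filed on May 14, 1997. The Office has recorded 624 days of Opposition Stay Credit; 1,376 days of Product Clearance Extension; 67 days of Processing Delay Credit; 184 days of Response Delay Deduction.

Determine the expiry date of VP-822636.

Base term: filing date + 16 years → 14 May 2013.
Opposition Stay Credit: +624 days → 28 January 2015.
Product Clearance Extension: 1376 days (within the 1475-day cap) → +1376 days → 4 November 2018.
Processing Delay Credit: +67 days → 10 January 2019.
Response Delay Deduction: −184 days → 10 July 2018.

July 10, 2018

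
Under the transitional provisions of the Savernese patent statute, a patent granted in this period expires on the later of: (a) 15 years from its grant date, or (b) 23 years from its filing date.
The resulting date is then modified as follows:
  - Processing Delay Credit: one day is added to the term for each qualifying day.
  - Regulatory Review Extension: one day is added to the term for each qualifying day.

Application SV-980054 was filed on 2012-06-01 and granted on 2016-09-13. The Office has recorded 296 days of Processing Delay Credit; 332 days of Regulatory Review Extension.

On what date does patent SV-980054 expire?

(a) grant + 15 years → 13 September 2031.
(b) filing + 23 years → 1 June 2035.
Later of the two: 1 June 2035.
Processing Delay Credit: +296 days → 23 March 2036.
Regulatory Review Extension: +332 days → 18 February 2037.

2037-02-18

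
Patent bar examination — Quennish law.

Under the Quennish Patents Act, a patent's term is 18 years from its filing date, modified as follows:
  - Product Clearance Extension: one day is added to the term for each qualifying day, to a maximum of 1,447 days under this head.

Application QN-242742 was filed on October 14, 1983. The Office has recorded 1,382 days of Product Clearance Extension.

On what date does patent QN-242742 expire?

Base term: filing date + 18 years → 14 October 2001.
Product Clearance Extension: 1382 days (within the 1447-day cap) → +1382 days → 27 July 2005.

July 27, 2005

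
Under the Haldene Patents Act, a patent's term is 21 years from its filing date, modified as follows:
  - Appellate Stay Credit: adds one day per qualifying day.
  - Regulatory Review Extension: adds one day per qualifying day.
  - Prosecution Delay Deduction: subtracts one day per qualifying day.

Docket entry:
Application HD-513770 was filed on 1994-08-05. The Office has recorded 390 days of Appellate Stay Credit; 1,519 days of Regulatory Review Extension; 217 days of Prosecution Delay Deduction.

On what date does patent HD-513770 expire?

2020-03-23

Base term: filing date + 21 years → 5 August 2015.
Appellate Stay Credit: +390 days → 29 August 2016.
Regulatory Review Extension: +1519 days → 26 October 2020.
Prosecution Delay Deduction: −217 days → 23 March 2020.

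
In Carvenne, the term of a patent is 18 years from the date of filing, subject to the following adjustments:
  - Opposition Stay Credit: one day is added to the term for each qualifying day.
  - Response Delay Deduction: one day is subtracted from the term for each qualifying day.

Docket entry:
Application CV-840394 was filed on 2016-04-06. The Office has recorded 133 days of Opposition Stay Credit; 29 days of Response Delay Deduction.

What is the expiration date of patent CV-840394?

Base term: filing date + 18 years → 6 April 2034.
Opposition Stay Credit: +133 days → 17 August 2034.
Response Delay Deduction: −29 days → 19 July 2034.

July 19, 2034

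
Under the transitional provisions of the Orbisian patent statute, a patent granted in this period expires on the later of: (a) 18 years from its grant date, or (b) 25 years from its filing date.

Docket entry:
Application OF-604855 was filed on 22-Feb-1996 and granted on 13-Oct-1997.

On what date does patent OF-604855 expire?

2021-02-22

(a) grant + 18 years → 13 October 2015.
(b) filing + 25 years → 22 February 2021.
Later of the two: 22 February 2021.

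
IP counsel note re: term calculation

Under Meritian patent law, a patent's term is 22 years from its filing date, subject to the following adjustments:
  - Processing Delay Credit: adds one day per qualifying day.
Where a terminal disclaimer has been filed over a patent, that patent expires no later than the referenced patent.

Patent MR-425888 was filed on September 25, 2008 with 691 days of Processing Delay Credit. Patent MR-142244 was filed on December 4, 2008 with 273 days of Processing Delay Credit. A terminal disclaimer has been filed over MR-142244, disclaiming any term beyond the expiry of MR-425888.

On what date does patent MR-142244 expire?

2031-09-03

Natural term of MR-142244:
  Base: filing + 22 years → 4 December 2030.
  Processing Delay Credit: +273 days → 3 September 2031.
Expiry of referenced patent MR-425888:
  Base: filing + 22 years → 25 September 2030.
  Processing Delay Credit: +691 days → 16 August 2032.
Terminal disclaimer: MR-142244 expires on the earlier of 3 September 2031 and 16 August 2032.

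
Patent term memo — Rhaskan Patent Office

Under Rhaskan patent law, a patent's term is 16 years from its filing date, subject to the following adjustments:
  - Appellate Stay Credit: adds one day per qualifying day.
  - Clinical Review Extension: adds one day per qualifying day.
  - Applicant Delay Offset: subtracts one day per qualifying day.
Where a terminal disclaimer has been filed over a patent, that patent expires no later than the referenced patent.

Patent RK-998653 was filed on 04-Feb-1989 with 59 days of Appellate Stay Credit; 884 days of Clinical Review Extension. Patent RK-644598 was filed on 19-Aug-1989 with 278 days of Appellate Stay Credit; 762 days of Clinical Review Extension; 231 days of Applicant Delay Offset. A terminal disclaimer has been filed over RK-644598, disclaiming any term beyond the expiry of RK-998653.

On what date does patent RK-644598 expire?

Natural term of RK-644598:
  Base: filing + 16 years → 19 August 2005.
  Appellate Stay Credit: +278 days → 24 May 2006.
  Clinical Review Extension: +762 days → 24 June 2008.
  Applicant Delay Offset: −231 days → 6 November 2007.
Expiry of referenced patent RK-998653:
  Base: filing + 16 years → 4 February 2005.
  Appellate Stay Credit: +59 days → 4 April 2005.
  Clinical Review Extension: +884 days → 5 September 2007.
Terminal disclaimer: RK-644598 expires on the earlier of 6 November 2007 and 5 September 2007.

2007-09-05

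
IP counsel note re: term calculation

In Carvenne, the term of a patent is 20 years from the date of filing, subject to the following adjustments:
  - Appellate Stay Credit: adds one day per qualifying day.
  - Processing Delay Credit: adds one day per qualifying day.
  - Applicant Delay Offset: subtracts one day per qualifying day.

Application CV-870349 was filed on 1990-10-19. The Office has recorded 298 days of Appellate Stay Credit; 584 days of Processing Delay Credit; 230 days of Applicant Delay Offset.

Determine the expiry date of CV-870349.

August 1, 2012

Base term: filing date + 20 years → 19 October 2010.
Appellate Stay Credit: +298 days → 13 August 2011.
Processing Delay Credit: +584 days → 19 March 2013.
Applicant Delay Offset: −230 days → 1 August 2012.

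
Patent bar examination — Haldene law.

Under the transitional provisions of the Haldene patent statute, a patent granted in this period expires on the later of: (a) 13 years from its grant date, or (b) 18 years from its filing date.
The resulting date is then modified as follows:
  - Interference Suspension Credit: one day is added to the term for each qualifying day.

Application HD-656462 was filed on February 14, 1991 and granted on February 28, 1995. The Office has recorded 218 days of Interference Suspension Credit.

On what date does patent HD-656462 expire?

September 20, 2009

(a) grant + 13 years → 28 February 2008.
(b) filing + 18 years → 14 February 2009.
Later of the two: 14 February 2009.
Interference Suspension Credit: +218 days → 20 September 2009.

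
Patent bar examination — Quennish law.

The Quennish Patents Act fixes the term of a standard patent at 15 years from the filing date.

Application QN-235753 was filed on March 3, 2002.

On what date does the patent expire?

2017-03-03

Filing date + 15 years → 3 March 2017.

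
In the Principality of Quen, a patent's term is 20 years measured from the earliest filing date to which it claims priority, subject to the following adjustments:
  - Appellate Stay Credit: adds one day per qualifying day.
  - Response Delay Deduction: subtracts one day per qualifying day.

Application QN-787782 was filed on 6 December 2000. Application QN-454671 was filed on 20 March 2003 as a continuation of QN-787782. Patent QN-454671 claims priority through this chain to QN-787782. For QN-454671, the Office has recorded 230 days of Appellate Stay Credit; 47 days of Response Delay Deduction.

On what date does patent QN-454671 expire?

June 7, 2021

Earliest priority filing: 6 December 2000.
Base term: 6 December 2000 + 20 years → 6 December 2020.
Appellate Stay Credit: +230 days → 24 July 2021.
Response Delay Deduction: −47 days → 7 June 2021.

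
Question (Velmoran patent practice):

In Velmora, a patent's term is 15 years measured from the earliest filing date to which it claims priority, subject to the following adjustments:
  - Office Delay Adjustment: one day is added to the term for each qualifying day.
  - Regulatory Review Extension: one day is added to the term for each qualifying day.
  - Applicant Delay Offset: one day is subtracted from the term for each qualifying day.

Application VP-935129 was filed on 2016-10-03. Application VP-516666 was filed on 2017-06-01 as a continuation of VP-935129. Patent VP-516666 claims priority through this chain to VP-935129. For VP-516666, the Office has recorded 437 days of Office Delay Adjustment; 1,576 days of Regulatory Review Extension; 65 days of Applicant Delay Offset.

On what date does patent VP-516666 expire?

February 1, 2037

Earliest priority filing: 3 October 2016.
Base term: 3 October 2016 + 15 years → 3 October 2031.
Office Delay Adjustment: +437 days → 13 December 2032.
Regulatory Review Extension: +1576 days → 7 April 2037.
Applicant Delay Offset: −65 days → 1 February 2037.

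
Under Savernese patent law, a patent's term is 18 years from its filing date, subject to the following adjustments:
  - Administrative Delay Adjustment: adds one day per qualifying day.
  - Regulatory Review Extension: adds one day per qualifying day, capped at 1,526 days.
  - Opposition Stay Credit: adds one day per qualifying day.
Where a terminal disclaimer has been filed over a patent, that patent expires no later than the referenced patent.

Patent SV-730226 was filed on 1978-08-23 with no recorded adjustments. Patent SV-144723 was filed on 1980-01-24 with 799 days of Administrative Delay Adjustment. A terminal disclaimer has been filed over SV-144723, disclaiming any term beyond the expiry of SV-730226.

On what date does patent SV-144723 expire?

Natural term of SV-144723:
  Base: filing + 18 years → 24 January 1998.
  Administrative Delay Adjustment: +799 days → 2 April 2000.
Expiry of referenced patent SV-730226:
  Base: filing + 18 years → 23 August 1996.
Terminal disclaimer: SV-144723 expires on the earlier of 2 April 2000 and 23 August 1996.

1996-08-23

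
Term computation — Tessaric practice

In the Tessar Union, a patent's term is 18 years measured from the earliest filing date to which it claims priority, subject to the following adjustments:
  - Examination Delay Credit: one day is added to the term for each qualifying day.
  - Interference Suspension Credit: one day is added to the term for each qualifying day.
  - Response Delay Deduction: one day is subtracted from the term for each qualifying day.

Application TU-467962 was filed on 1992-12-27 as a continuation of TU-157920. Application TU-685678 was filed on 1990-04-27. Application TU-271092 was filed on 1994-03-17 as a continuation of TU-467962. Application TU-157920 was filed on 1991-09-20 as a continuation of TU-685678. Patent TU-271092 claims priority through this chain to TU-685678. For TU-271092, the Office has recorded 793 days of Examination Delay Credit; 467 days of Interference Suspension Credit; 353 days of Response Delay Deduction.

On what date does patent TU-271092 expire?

October 21, 2010

Earliest priority filing: 27 April 1990.
Base term: 27 April 1990 + 18 years → 27 April 2008.
Examination Delay Credit: +793 days → 29 June 2010.
Interference Suspension Credit: +467 days → 9 October 2011.
Response Delay Deduction: −353 days → 21 October 2010.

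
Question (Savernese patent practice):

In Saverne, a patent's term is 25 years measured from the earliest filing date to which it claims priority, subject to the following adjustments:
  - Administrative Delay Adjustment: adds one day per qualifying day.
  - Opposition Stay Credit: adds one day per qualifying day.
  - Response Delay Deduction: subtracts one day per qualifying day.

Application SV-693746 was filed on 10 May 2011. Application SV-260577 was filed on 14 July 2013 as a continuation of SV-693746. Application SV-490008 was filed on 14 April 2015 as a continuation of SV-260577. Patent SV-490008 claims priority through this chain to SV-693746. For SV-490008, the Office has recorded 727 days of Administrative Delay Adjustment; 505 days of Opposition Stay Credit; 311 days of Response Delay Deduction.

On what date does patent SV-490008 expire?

Earliest priority filing: 10 May 2011.
Base term: 10 May 2011 + 25 years → 10 May 2036.
Administrative Delay Adjustment: +727 days → 7 May 2038.
Opposition Stay Credit: +505 days → 24 September 2039.
Response Delay Deduction: −311 days → 17 November 2038.

2038-11-17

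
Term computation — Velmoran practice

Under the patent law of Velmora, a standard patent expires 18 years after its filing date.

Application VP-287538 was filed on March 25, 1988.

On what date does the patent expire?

Filing date + 18 years → 25 March 2006.

2006-03-25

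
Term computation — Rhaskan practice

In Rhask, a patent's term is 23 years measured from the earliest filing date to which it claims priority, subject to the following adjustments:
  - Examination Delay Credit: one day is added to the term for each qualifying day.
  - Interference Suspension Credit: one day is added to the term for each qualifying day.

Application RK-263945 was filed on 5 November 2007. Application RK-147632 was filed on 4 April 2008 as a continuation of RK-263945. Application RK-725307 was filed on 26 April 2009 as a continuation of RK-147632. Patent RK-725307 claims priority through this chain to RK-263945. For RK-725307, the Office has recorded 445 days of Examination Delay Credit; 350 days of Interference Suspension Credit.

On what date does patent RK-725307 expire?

Earliest priority filing: 5 November 2007.
Base term: 5 November 2007 + 23 years → 5 November 2030.
Examination Delay Credit: +445 days → 24 January 2032.
Interference Suspension Credit: +350 days → 8 January 2033.

January 8, 2033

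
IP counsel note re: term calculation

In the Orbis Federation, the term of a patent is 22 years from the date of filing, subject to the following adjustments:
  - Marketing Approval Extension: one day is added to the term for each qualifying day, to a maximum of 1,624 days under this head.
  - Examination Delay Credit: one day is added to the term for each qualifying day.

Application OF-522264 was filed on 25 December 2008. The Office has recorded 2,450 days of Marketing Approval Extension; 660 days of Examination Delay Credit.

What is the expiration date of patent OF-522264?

March 27, 2037

Base term: filing date + 22 years → 25 December 2030.
Marketing Approval Extension: 2450 days claimed exceeds the 1624-day cap, so +1624 days → 6 June 2035.
Examination Delay Credit: +660 days → 27 March 2037.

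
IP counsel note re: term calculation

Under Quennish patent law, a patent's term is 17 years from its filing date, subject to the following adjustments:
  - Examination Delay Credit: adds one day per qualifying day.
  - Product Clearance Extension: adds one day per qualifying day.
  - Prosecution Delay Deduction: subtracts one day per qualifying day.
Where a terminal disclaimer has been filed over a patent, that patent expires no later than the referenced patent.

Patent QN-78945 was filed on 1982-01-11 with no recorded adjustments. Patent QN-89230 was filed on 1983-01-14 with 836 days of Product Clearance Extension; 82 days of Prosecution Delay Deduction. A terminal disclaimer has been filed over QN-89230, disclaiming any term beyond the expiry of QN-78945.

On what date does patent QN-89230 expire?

Natural term of QN-89230:
  Base: filing + 17 years → 14 January 2000.
  Product Clearance Extension: +836 days → 29 April 2002.
  Prosecution Delay Deduction: −82 days → 6 February 2002.
Expiry of referenced patent QN-78945:
  Base: filing + 17 years → 11 January 1999.
Terminal disclaimer: QN-89230 expires on the earlier of 6 February 2002 and 11 January 1999.

January 11, 1999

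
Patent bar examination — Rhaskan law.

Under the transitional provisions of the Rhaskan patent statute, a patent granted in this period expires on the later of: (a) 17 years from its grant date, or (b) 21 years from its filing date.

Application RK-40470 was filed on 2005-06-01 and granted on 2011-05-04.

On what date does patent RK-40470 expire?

2028-05-04

(a) grant + 17 years → 4 May 2028.
(b) filing + 21 years → 1 June 2026.
Later of the two: 4 May 2028.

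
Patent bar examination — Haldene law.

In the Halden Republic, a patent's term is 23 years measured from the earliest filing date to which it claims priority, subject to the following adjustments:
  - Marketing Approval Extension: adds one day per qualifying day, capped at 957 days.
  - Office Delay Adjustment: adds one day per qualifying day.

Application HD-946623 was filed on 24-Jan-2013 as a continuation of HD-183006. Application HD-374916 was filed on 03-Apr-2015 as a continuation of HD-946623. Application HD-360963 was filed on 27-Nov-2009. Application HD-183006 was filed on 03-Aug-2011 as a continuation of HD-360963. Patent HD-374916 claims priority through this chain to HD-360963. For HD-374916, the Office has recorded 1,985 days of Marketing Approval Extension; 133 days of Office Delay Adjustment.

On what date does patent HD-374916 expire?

November 22, 2035

Earliest priority filing: 27 November 2009.
Base term: 27 November 2009 + 23 years → 27 November 2032.
Marketing Approval Extension: 1985 days claimed exceeds the 957-day cap, so +957 days → 12 July 2035.
Office Delay Adjustment: +133 days → 22 November 2035.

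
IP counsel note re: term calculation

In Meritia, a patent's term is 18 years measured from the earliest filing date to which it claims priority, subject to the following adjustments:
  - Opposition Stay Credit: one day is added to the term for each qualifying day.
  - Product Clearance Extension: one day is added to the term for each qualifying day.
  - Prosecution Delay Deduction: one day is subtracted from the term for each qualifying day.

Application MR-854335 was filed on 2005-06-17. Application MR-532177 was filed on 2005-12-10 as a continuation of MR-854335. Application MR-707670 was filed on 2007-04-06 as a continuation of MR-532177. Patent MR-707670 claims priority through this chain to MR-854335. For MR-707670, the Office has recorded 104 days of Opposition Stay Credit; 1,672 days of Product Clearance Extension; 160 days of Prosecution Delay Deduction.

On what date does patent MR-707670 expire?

Earliest priority filing: 17 June 2005.
Base term: 17 June 2005 + 18 years → 17 June 2023.
Opposition Stay Credit: +104 days → 29 September 2023.
Product Clearance Extension: +1672 days → 27 April 2028.
Prosecution Delay Deduction: −160 days → 19 November 2027.

2027-11-19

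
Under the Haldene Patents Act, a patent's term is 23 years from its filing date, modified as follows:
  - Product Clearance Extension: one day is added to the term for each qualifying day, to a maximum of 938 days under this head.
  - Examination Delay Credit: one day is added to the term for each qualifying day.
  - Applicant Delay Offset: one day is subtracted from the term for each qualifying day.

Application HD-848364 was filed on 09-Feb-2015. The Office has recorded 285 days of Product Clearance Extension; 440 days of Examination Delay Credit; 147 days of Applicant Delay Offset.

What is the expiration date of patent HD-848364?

2039-09-10

Base term: filing date + 23 years → 9 February 2038.
Product Clearance Extension: 285 days (within the 938-day cap) → +285 days → 21 November 2038.
Examination Delay Credit: +440 days → 4 February 2040.
Applicant Delay Offset: −147 days → 10 September 2039.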